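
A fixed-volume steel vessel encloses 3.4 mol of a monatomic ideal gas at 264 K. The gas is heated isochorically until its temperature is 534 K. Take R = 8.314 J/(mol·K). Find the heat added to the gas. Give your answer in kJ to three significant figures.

Q ≈ 11.4 kJ

Constant volume ⇒ W = 0, so Q = ΔU = nCᵥΔT with Cᵥ = 3R/2 = 12.47 J/(mol·K).
ΔU = (3.4)(12.47)(534 − 264) = 11448 J.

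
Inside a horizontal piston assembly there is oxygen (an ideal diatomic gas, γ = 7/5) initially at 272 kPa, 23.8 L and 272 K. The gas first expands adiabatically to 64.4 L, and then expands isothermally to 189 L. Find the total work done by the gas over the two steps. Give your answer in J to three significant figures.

W_total ≈ 10000 J

Step 1 (adiabatic): W = (P₁V₁ − P₂V₂)/(γ−1) = (6474 − 4347)/0.4 = 5316 J.
After step 1: P = 67.51 kPa, V = 64.4 L, T = 182.7 K.
Step 2 (isothermal): W = P₁V₁ ln(V₂/V₁) = (4347) ln(189/64.4) = 4680 J.
W_total = 5316 + 4680 = 9996 J.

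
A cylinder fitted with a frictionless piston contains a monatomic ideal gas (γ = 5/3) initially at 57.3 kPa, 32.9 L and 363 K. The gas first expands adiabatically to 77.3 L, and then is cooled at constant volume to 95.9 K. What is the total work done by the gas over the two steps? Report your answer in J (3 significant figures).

Step 1 (adiabatic): W = (P₁V₁ − P₂V₂)/(γ−1) = (1885 − 1067)/0.667 = 1228 J.
Step 2 (isochoric): W = 0 (constant volume).
W_total = 1228 + 0 = 1228 J.

W_total ≈ 1230 J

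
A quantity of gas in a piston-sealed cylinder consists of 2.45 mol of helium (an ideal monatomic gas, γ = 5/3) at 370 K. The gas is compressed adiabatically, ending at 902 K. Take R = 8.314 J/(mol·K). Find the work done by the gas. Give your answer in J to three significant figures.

Adiabatic ⇒ Q = 0, so W_by = −ΔU = nCᵥ(T₁ − T₂).
Cᵥ = 3R/2 = 12.47 J/(mol·K).
W = (2.45)(12.47)(370 − 902) = -16255 J.

W ≈ -16300 J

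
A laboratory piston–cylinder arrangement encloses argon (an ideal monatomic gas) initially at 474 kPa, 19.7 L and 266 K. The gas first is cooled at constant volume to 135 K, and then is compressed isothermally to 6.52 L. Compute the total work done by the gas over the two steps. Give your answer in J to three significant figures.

W_total ≈ -5240 J

Step 1 (isochoric): W = 0 (constant volume).
After step 1: P = 240.6 kPa (V unchanged).
Step 2 (isothermal): W = P₁V₁ ln(V₂/V₁) = (4739) ln(6.52/19.7) = -5240 J.
W_total = 0 − 5240 = -5240 J.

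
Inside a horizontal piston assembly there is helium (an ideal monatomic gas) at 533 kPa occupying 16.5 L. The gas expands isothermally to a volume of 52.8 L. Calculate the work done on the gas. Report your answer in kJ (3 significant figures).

Isothermal: W = nRT ln(V₂/V₁) = P₁V₁ ln(V₂/V₁).
P₁V₁ = (533 kPa)(16.5 L) = 8794 J.
W = 8794 × ln(52.8/16.5) = 8794 × 1.163
W_by_gas = 10229 J; work on gas = −W_by = -10229 J.

W ≈ -10.2 kJ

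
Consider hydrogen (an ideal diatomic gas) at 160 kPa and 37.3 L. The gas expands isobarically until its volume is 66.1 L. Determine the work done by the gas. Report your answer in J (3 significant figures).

W ≈ 4610 J

Isobaric: W = P ΔV.
W = (160 kPa)(66.1 − 37.3 L) = (160)(28.8) = 4608 J.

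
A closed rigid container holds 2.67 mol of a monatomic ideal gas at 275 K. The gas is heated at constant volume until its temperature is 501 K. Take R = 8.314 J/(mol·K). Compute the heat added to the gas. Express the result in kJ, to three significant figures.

Constant volume ⇒ W = 0, so Q = ΔU = nCᵥΔT with Cᵥ = 3R/2 = 12.47 J/(mol·K).
ΔU = (2.67)(12.47)(501 − 275) = 7525 J.

Q ≈ 7.53 kJ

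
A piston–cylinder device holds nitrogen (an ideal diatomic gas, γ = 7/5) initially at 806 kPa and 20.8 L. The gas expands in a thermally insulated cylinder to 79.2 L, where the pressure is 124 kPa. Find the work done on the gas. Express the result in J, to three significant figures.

W ≈ -17400 J

Adiabatic: W = (P₁V₁ − P₂V₂)/(γ − 1) with γ = 7/5.
P₁V₁ = 16765 J, P₂V₂ = 9821 J.
W = (16765 − 9821) / 0.4 = 17360 J.
Work on gas = −W_by = -17360 J.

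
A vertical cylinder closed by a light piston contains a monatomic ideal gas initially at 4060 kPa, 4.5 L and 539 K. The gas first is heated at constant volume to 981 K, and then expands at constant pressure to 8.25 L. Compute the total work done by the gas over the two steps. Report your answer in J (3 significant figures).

W_total ≈ 27700 J

Step 1 (isochoric): W = 0 (constant volume).
After step 1: P = 7389 kPa (V unchanged).
Step 2 (isobaric): W = PΔV = (7389 kPa)(8.25 − 4.5 L) = 27710 J.
W_total = 0 + 27710 = 27710 J.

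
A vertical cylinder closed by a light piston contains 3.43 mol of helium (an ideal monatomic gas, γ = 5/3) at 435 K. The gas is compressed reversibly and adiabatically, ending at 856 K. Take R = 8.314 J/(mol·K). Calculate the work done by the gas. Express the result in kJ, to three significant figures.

Adiabatic ⇒ Q = 0, so W_by = −ΔU = nCᵥ(T₁ − T₂).
Cᵥ = 3R/2 = 12.47 J/(mol·K).
W = (3.43)(12.47)(435 − 856) = -18008 J.

W ≈ -18.0 kJ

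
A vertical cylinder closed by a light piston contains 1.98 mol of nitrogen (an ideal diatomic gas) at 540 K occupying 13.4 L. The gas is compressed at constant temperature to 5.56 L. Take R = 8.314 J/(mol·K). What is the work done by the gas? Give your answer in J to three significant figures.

Isothermal: W = nRT ln(V₂/V₁).
W = (1.98)(8.314)(540) × ln(5.56/13.4)
  = 8889 × -0.8797
W_by_gas = -7820 J.

W ≈ -7820 J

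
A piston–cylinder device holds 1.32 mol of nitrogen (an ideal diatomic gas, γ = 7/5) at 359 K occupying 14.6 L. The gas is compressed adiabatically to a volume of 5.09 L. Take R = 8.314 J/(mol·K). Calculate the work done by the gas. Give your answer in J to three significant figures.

W ≈ -5160 J

Adiabatic: TV^(γ−1) = const with γ = 7/5.
T₂ = T₁ (V₁/V₂)^(γ−1) = 359 × (14.6/5.09)^0.4 = 359 × 1.524 = 547.2 K.
W_by = nCᵥ(T₁ − T₂) = (1.32)(20.79)(359 − 547.2) = -5164 J.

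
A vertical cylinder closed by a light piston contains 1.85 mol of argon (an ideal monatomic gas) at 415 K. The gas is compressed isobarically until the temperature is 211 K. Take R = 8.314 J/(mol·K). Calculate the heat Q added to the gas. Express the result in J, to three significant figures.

Q ≈ -7840 J

Isobaric: W = nRΔT = (1.85)(8.314)(-204) = -3138 J.
ΔU = nCᵥΔT with Cᵥ = 3R/2: ΔU = (1.85)(12.47)(-204) = -4707 J.
Q = ΔU + W = -4707 − 3138 = -7844 J.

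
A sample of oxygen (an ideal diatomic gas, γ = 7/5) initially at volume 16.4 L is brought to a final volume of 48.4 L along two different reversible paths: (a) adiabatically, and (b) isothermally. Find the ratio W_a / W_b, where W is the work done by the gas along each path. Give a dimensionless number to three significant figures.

Path (a) adiabatic: W = P₁V₁(1 − (V₁/V₂)^(γ−1))/(γ−1) → W_a/(P₁V₁) = 0.8784.
Path (b) isothermal: W = P₁V₁ ln(V₂/V₁) → W_b/(P₁V₁) = 1.082.
W_a / W_b = 0.8784 / 1.082 = 0.8117.

W_a / W_b ≈ 0.812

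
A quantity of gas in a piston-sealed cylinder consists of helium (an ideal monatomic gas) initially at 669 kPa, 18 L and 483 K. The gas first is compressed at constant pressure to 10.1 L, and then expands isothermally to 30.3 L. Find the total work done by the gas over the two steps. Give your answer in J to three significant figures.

W_total ≈ 2140 J

Step 1 (isobaric): W = PΔV = (669 kPa)(10.1 − 18 L) = -5285 J.
After step 1: P = 669 kPa, V = 10.1 L, T = 271 K.
Step 2 (isothermal): W = P₁V₁ ln(V₂/V₁) = (6757) ln(30.3/10.1) = 7423 J.
W_total = -5285 + 7423 = 2138 J.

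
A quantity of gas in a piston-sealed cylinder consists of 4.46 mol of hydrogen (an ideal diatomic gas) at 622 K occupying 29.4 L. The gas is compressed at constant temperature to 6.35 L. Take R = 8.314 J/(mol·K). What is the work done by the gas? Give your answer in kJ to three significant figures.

W ≈ -35.3 kJ

Isothermal: W = nRT ln(V₂/V₁).
W = (4.46)(8.314)(622) × ln(6.35/29.4)
  = 23064 × -1.533
W_by_gas = -35347 J.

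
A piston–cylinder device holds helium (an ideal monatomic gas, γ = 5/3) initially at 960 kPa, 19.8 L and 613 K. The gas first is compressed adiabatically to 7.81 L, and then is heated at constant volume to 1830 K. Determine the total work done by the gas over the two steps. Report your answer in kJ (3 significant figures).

W_total ≈ -24.5 kJ

Step 1 (adiabatic): W = (P₁V₁ − P₂V₂)/(γ−1) = (19008 − 35341)/0.667 = -24500 J.
Step 2 (isochoric): W = 0 (constant volume).
W_total = -24500 + 0 = -24500 J.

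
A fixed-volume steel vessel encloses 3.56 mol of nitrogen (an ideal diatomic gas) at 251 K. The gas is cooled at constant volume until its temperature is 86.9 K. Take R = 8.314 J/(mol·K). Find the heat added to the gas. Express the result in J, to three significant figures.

Q ≈ -12100 J

Constant volume ⇒ W = 0, so Q = ΔU = nCᵥΔT with Cᵥ = 5R/2 = 20.79 J/(mol·K).
ΔU = (3.56)(20.79)(86.9 − 251) = -12143 J.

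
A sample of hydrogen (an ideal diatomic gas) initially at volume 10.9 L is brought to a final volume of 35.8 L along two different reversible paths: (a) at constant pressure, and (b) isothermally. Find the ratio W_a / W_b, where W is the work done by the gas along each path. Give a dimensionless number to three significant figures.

W_a / W_b ≈ 1.92

Path (a) isobaric: W = P₁(V₂ − V₁) → W_a/(P₁V₁) = 2.284.
Path (b) isothermal: W = P₁V₁ ln(V₂/V₁) → W_b/(P₁V₁) = 1.189.
W_a / W_b = 2.284 / 1.189 = 1.921.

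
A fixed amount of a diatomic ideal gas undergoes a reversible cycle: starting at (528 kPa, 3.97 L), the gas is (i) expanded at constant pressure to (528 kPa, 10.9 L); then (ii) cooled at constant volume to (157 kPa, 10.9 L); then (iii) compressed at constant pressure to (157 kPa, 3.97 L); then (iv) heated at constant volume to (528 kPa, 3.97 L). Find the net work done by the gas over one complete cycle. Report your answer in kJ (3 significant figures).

W_net ≈ 2.57 kJ

Constant-volume legs do no work.
W(i) = (528)(10.9 − 3.97) = 3659 J; W(iii) = (157)(3.97 − 10.9) = -1088 J.
W_net = 3659 − 1088 = 2571 J (the clockwise enclosed area).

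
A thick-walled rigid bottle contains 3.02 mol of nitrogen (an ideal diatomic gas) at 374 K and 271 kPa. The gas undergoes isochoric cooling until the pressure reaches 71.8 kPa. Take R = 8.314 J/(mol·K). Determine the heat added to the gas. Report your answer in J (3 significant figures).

Q ≈ -17300 J

Constant volume ⇒ W = 0, so Q = ΔU = nCᵥΔT with Cᵥ = 5R/2 = 20.79 J/(mol·K).
At constant V, T₂/T₁ = P₂/P₁ ⇒ ΔT = T₁(P₂/P₁ − 1) = 374·(71.8/271 − 1) = -274.9 K.
ΔU = (3.02)(20.79)(-274.9) = -17256 J.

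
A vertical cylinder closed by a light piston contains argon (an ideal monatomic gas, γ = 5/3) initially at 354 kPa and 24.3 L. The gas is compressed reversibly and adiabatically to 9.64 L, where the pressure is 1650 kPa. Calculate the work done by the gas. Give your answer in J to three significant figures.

Adiabatic: W = (P₁V₁ − P₂V₂)/(γ − 1) with γ = 5/3.
P₁V₁ = 8602 J, P₂V₂ = 15906 J.
W = (8602 − 15906) / 0.6667 = -10956 J.

W ≈ -11000 J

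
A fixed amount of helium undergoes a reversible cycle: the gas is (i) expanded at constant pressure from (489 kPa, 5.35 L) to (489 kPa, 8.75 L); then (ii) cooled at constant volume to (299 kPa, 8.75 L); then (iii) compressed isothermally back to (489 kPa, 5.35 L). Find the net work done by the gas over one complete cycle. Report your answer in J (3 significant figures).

Leg (i): W = PΔV = (489)(8.75 − 5.35) = 1663 J.
Leg (ii): W = 0.
Leg (iii): W = PᵢVᵢ ln(V_f/Vᵢ) = (2616) ln(5.35/8.75) = -1287 J.
W_net = 1663 − 1287 = 375.5 J.

W_net ≈ 376 J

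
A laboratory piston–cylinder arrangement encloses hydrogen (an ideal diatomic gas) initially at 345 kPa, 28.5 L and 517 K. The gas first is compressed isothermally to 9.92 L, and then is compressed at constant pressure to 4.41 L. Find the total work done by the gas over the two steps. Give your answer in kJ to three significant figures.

Step 1 (isothermal): W = P₁V₁ ln(V₂/V₁) = (9832) ln(9.92/28.5) = -10377 J.
After step 1: P = 991.2 kPa, V = 9.92 L, T = 517 K.
Step 2 (isobaric): W = PΔV = (991.2 kPa)(4.41 − 9.92 L) = -5461 J.
W_total = -10377 − 5461 = -15838 J.

W_total ≈ -15.8 kJ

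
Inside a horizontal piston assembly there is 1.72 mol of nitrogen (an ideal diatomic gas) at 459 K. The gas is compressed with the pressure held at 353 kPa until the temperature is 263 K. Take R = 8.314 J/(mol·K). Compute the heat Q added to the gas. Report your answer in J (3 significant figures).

Isobaric: W = nRΔT = (1.72)(8.314)(-196) = -2803 J.
ΔU = nCᵥΔT with Cᵥ = 5R/2: ΔU = (1.72)(20.79)(-196) = -7007 J.
Q = ΔU + W = -7007 − 2803 = -9810 J.

Q ≈ -9810 J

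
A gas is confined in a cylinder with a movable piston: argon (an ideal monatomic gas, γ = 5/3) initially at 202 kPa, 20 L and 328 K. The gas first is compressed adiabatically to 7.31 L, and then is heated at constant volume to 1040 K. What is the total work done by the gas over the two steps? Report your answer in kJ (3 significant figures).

Step 1 (adiabatic): W = (P₁V₁ − P₂V₂)/(γ−1) = (4040 − 7903)/0.667 = -5794 J.
Step 2 (isochoric): W = 0 (constant volume).
W_total = -5794 + 0 = -5794 J.

W_total ≈ -5.79 kJ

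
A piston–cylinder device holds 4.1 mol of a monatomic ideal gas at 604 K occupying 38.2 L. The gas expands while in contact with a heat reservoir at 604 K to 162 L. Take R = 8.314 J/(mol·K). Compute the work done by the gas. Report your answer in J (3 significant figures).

W ≈ 29700 J

Isothermal: W = nRT ln(V₂/V₁).
W = (4.1)(8.314)(604) × ln(162/38.2)
  = 20589 × 1.445
W_by_gas = 29746 J.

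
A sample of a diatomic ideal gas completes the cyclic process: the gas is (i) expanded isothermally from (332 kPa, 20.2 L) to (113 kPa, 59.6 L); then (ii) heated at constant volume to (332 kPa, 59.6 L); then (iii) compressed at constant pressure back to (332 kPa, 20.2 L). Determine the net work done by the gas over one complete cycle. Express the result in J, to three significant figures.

W_net ≈ -5820 J

Leg (i): W = PᵢVᵢ ln(V_f/Vᵢ) = (6706) ln(59.6/20.2) = 7256 J.
Leg (ii): W = 0.
Leg (iii): W = PΔV = (332)(20.2 − 59.6) = -13081 J.
W_net = 7256 − 13081 = -5825 J.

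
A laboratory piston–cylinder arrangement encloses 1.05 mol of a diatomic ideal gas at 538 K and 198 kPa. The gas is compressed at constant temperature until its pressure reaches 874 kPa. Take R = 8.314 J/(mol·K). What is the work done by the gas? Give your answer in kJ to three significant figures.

Isothermal process: W = nRT ln(V₂/V₁) = nRT ln(P₁/P₂).
W = (1.05)(8.314)(538) × ln(198/874)
  = 4697 × ln(0.2265) = 4697 × -1.485
W_by_gas = -6974 J.

W ≈ -6.97 kJ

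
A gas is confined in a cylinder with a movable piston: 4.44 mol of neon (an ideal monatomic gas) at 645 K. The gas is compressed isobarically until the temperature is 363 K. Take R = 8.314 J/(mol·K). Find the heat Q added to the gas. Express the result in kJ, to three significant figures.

Isobaric: W = nRΔT = (4.44)(8.314)(-282) = -10410 J.
ΔU = nCᵥΔT with Cᵥ = 3R/2: ΔU = (4.44)(12.47)(-282) = -15615 J.
Q = ΔU + W = -15615 − 10410 = -26024 J.

Q ≈ -26.0 kJ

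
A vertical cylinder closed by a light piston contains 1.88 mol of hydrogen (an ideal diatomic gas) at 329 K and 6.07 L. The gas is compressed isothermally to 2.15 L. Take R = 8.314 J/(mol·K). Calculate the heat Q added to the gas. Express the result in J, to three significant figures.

Isothermal ⇒ ΔU = 0, so Q = W = nRT ln(V₂/V₁).
Q = (1.88)(8.314)(329) ln(2.15/6.07) = 5142 × -1.038 = -5337 J.

Q ≈ -5340 J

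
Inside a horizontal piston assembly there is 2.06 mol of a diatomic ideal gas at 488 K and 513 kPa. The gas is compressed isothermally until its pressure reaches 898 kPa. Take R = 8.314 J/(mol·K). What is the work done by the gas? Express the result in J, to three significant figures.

Isothermal process: W = nRT ln(V₂/V₁) = nRT ln(P₁/P₂).
W = (2.06)(8.314)(488) × ln(513/898)
  = 8358 × ln(0.5713) = 8358 × -0.5599
W_by_gas = -4680 J.

W ≈ -4680 J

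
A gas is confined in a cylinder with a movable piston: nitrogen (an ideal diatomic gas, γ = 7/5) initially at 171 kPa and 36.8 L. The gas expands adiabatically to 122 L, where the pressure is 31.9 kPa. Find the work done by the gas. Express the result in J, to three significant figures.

Adiabatic: W = (P₁V₁ − P₂V₂)/(γ − 1) with γ = 7/5.
P₁V₁ = 6293 J, P₂V₂ = 3892 J.
W = (6293 − 3892) / 0.4 = 6002 J.

W ≈ 6000 J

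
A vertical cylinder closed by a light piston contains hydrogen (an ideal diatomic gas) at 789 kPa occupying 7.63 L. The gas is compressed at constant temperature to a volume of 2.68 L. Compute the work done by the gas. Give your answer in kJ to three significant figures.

W ≈ -6.30 kJ

Isothermal: W = nRT ln(V₂/V₁) = P₁V₁ ln(V₂/V₁).
P₁V₁ = (789 kPa)(7.63 L) = 6020 J.
W = 6020 × ln(2.68/7.63) = 6020 × -1.046
W_by_gas = -6299 J.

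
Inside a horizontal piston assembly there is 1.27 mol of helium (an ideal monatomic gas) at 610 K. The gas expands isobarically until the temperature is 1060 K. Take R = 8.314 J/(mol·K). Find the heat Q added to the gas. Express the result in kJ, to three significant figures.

Isobaric: W = nRΔT = (1.27)(8.314)(450) = 4751 J.
ΔU = nCᵥΔT with Cᵥ = 3R/2: ΔU = (1.27)(12.47)(450) = 7127 J.
Q = ΔU + W = 7127 + 4751 = 11879 J.

Q ≈ 11.9 kJ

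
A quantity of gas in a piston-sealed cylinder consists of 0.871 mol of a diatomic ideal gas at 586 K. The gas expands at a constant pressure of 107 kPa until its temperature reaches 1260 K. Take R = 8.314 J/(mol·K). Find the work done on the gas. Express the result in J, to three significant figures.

Isobaric: W = P ΔV = nR ΔT.
W = (0.871)(8.314)(1260 − 586) = 4881 J.
Work on gas = −W_by = -4881 J.

W ≈ -4880 J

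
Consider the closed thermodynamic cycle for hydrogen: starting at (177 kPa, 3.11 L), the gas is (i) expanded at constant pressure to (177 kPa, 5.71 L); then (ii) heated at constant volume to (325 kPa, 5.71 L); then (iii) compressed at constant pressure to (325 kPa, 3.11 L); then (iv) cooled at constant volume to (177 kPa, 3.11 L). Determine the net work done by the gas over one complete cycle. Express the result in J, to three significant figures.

W_net ≈ -385 J

Constant-volume legs do no work.
W(i) = (177)(5.71 − 3.11) = 460.2 J; W(iii) = (325)(3.11 − 5.71) = -845 J.
W_net = 460.2 − 845 = -384.8 J (the counter-clockwise enclosed area).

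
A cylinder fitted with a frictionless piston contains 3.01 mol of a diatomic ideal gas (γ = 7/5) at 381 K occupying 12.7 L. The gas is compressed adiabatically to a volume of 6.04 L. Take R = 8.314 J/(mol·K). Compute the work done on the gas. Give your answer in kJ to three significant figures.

W ≈ 8.25 kJ

Adiabatic: TV^(γ−1) = const with γ = 7/5.
T₂ = T₁ (V₁/V₂)^(γ−1) = 381 × (12.7/6.04)^0.4 = 381 × 1.346 = 512.9 K.
W_by = nCᵥ(T₁ − T₂) = (3.01)(20.79)(381 − 512.9) = -8252 J.
Work on gas = −W_by = 8252 J.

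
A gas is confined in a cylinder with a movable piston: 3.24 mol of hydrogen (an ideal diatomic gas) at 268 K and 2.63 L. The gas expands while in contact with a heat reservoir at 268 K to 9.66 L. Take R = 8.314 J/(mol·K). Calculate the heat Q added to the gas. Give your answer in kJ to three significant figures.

Isothermal ⇒ ΔU = 0, so Q = W = nRT ln(V₂/V₁).
Q = (3.24)(8.314)(268) ln(9.66/2.63) = 7219 × 1.301 = 9392 J.

Q ≈ 9.39 kJ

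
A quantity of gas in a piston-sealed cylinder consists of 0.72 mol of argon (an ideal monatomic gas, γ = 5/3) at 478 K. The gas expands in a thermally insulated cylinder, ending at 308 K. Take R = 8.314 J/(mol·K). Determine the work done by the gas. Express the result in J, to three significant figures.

W ≈ 1530 J

Adiabatic ⇒ Q = 0, so W_by = −ΔU = nCᵥ(T₁ − T₂).
Cᵥ = 3R/2 = 12.47 J/(mol·K).
W = (0.72)(12.47)(478 − 308) = 1526 J.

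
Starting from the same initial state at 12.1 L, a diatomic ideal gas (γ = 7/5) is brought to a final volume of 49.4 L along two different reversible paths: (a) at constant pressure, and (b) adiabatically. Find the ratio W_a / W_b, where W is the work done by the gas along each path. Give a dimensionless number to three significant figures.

Path (a) isobaric: W = P₁(V₂ − V₁) → W_a/(P₁V₁) = 3.083.
Path (b) adiabatic: W = P₁V₁(1 − (V₁/V₂)^(γ−1))/(γ−1) → W_b/(P₁V₁) = 1.076.
W_a / W_b = 3.083 / 1.076 = 2.865.

W_a / W_b ≈ 2.87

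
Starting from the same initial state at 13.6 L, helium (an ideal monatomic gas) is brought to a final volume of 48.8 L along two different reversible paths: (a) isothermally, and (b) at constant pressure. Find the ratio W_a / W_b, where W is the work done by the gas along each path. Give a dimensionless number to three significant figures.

W_a / W_b ≈ 0.494

Path (a) isothermal: W = P₁V₁ ln(V₂/V₁) → W_a/(P₁V₁) = 1.278.
Path (b) isobaric: W = P₁(V₂ − V₁) → W_b/(P₁V₁) = 2.588.
W_a / W_b = 1.278 / 2.588 = 0.4936.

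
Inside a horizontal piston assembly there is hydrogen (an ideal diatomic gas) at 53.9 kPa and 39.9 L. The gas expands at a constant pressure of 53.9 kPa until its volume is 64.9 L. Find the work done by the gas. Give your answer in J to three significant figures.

W ≈ 1350 J

Isobaric: W = P ΔV.
W = (53.9 kPa)(64.9 − 39.9 L) = (53.9)(25) = 1348 J.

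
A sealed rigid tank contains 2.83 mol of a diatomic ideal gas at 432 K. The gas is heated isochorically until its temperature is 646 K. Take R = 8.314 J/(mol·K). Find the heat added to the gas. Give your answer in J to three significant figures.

Constant volume ⇒ W = 0, so Q = ΔU = nCᵥΔT with Cᵥ = 5R/2 = 20.79 J/(mol·K).
ΔU = (2.83)(20.79)(646 − 432) = 12588 J.

Q ≈ 12600 J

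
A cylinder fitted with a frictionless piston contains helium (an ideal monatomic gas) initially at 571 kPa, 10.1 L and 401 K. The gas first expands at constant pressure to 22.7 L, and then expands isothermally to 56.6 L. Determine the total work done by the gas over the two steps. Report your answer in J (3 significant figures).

W_total ≈ 19000 J

Step 1 (isobaric): W = PΔV = (571 kPa)(22.7 − 10.1 L) = 7195 J.
After step 1: P = 571 kPa, V = 22.7 L, T = 901.3 K.
Step 2 (isothermal): W = P₁V₁ ln(V₂/V₁) = (12962) ln(56.6/22.7) = 11842 J.
W_total = 7195 + 11842 = 19037 J.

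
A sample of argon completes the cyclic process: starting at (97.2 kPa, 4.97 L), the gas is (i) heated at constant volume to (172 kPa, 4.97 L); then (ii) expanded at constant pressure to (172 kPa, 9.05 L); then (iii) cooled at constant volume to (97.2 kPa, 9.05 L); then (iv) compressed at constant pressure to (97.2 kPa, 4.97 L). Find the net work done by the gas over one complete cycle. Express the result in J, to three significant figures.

Constant-volume legs do no work.
W(ii) = (172)(9.05 − 4.97) = 701.8 J; W(iv) = (97.2)(4.97 − 9.05) = -396.6 J.
W_net = 701.8 − 396.6 = 305.2 J (the clockwise enclosed area).

W_net ≈ 305 J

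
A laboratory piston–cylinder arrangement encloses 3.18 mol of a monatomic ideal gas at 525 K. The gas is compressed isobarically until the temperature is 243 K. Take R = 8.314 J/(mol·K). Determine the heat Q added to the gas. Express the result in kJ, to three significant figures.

Q ≈ -18.6 kJ

Isobaric: W = nRΔT = (3.18)(8.314)(-282) = -7456 J.
ΔU = nCᵥΔT with Cᵥ = 3R/2: ΔU = (3.18)(12.47)(-282) = -11183 J.
Q = ΔU + W = -11183 − 7456 = -18639 J.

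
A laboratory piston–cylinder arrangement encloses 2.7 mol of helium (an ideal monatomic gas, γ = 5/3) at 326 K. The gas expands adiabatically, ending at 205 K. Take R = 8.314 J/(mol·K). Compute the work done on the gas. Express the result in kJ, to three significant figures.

Adiabatic ⇒ Q = 0, so W_by = −ΔU = nCᵥ(T₁ − T₂).
Cᵥ = 3R/2 = 12.47 J/(mol·K).
W = (2.7)(12.47)(326 − 205) = 4074 J.
Work on gas = −W_by = -4074 J.

W ≈ -4.07 kJ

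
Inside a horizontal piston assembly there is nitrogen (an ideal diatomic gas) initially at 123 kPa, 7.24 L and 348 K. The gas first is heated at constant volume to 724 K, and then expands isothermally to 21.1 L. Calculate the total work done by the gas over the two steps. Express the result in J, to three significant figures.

W_total ≈ 1980 J

Step 1 (isochoric): W = 0 (constant volume).
After step 1: P = 255.9 kPa (V unchanged).
Step 2 (isothermal): W = P₁V₁ ln(V₂/V₁) = (1853) ln(21.1/7.24) = 1982 J.
W_total = 0 + 1982 = 1982 J.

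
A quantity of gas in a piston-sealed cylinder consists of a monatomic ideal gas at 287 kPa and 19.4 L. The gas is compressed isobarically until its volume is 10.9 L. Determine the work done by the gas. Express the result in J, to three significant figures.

W ≈ -2440 J

Isobaric: W = P ΔV.
W = (287 kPa)(10.9 − 19.4 L) = (287)(-8.5) = -2439 J.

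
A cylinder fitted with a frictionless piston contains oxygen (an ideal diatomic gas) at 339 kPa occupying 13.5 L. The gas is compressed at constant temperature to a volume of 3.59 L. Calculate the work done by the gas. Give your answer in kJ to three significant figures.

W ≈ -6.06 kJ

Isothermal: W = nRT ln(V₂/V₁) = P₁V₁ ln(V₂/V₁).
P₁V₁ = (339 kPa)(13.5 L) = 4576 J.
W = 4576 × ln(3.59/13.5) = 4576 × -1.325
W_by_gas = -6062 J.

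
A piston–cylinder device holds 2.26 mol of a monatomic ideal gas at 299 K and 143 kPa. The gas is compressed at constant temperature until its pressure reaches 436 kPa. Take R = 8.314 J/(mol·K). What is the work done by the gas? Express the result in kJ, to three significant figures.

Isothermal process: W = nRT ln(V₂/V₁) = nRT ln(P₁/P₂).
W = (2.26)(8.314)(299) × ln(143/436)
  = 5618 × ln(0.328) = 5618 × -1.115
W_by_gas = -6263 J.

W ≈ -6.26 kJ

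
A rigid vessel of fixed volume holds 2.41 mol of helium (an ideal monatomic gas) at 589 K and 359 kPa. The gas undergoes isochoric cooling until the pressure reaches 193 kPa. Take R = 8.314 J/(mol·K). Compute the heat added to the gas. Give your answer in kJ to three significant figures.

Q ≈ -8.19 kJ

Constant volume ⇒ W = 0, so Q = ΔU = nCᵥΔT with Cᵥ = 3R/2 = 12.47 J/(mol·K).
At constant V, T₂/T₁ = P₂/P₁ ⇒ ΔT = T₁(P₂/P₁ − 1) = 589·(193/359 − 1) = -272.4 K.
ΔU = (2.41)(12.47)(-272.4) = -8186 J.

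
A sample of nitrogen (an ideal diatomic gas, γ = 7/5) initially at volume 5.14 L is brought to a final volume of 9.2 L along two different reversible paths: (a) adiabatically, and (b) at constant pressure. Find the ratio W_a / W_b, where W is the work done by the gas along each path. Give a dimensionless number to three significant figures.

Path (a) adiabatic: W = P₁V₁(1 − (V₁/V₂)^(γ−1))/(γ−1) → W_a/(P₁V₁) = 0.5193.
Path (b) isobaric: W = P₁(V₂ − V₁) → W_b/(P₁V₁) = 0.7899.
W_a / W_b = 0.5193 / 0.7899 = 0.6575.

W_a / W_b ≈ 0.657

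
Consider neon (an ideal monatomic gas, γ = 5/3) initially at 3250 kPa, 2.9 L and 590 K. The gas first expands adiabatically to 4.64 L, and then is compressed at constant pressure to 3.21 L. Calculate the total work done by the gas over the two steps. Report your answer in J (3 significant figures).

Step 1 (adiabatic): W = (P₁V₁ − P₂V₂)/(γ−1) = (9425 − 6890)/0.667 = 3803 J.
After step 1: P = 1485 kPa, V = 4.64 L, T = 431.3 K.
Step 2 (isobaric): W = PΔV = (1485 kPa)(3.21 − 4.64 L) = -2123 J.
W_total = 3803 − 2123 = 1680 J.

W_total ≈ 1680 J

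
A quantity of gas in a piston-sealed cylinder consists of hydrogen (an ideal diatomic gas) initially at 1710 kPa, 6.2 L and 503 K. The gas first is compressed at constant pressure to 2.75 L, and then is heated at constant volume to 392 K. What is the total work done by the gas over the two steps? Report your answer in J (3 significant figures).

W_total ≈ -5900 J

Step 1 (isobaric): W = PΔV = (1710 kPa)(2.75 − 6.2 L) = -5900 J.
Step 2 (isochoric): W = 0 (constant volume).
W_total = -5900 + 0 = -5900 J.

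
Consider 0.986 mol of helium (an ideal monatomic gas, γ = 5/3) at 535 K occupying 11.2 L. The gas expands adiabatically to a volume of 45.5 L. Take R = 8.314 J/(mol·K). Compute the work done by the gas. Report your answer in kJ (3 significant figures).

Adiabatic: TV^(γ−1) = const with γ = 5/3.
T₂ = T₁ (V₁/V₂)^(γ−1) = 535 × (11.2/45.5)^0.667 = 535 × 0.3928 = 210.1 K.
W_by = nCᵥ(T₁ − T₂) = (0.986)(12.47)(535 − 210.1) = 3995 J.

W ≈ 3.99 kJ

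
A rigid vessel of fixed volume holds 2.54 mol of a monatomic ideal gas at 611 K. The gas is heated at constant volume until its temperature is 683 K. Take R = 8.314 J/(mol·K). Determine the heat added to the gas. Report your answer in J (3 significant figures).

Constant volume ⇒ W = 0, so Q = ΔU = nCᵥΔT with Cᵥ = 3R/2 = 12.47 J/(mol·K).
ΔU = (2.54)(12.47)(683 − 611) = 2281 J.

Q ≈ 2280 J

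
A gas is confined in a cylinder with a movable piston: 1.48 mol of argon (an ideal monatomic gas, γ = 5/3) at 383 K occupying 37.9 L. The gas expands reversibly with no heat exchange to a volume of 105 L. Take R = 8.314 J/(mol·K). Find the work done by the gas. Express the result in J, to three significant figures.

W ≈ 3490 J

Adiabatic: TV^(γ−1) = const with γ = 5/3.
T₂ = T₁ (V₁/V₂)^(γ−1) = 383 × (37.9/105)^0.667 = 383 × 0.507 = 194.2 K.
W_by = nCᵥ(T₁ − T₂) = (1.48)(12.47)(383 − 194.2) = 3485 J.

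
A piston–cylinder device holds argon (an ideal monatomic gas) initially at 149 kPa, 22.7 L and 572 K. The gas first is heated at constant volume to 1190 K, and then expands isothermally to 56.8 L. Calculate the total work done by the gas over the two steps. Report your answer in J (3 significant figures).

Step 1 (isochoric): W = 0 (constant volume).
After step 1: P = 310 kPa (V unchanged).
Step 2 (isothermal): W = P₁V₁ ln(V₂/V₁) = (7037) ln(56.8/22.7) = 6454 J.
W_total = 0 + 6454 = 6454 J.

W_total ≈ 6450 J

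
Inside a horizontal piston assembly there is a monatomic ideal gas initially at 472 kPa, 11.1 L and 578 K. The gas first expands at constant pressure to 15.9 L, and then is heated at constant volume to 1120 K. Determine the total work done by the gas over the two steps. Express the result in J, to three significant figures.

Step 1 (isobaric): W = PΔV = (472 kPa)(15.9 − 11.1 L) = 2266 J.
Step 2 (isochoric): W = 0 (constant volume).
W_total = 2266 + 0 = 2266 J.

W_total ≈ 2270 J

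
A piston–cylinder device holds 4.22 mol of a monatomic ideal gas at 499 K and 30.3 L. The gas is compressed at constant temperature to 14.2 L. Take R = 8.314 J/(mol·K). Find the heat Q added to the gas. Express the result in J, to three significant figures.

Isothermal ⇒ ΔU = 0, so Q = W = nRT ln(V₂/V₁).
Q = (4.22)(8.314)(499) ln(14.2/30.3) = 17507 × -0.7579 = -13269 J.

Q ≈ -13300 J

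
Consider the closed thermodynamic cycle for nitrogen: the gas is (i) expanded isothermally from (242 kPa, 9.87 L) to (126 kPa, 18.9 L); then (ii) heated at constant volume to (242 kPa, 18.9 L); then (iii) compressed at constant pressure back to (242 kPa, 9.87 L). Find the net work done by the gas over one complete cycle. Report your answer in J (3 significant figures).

W_net ≈ -634 J

Leg (i): W = PᵢVᵢ ln(V_f/Vᵢ) = (2389) ln(18.9/9.87) = 1552 J.
Leg (ii): W = 0.
Leg (iii): W = PΔV = (242)(9.87 − 18.9) = -2185 J.
W_net = 1552 − 2185 = -633.5 J.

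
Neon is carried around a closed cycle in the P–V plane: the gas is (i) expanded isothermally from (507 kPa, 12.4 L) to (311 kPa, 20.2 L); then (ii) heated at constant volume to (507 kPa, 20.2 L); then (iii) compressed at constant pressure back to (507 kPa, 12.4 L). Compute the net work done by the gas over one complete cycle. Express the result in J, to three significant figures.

W_net ≈ -887 J

Leg (i): W = PᵢVᵢ ln(V_f/Vᵢ) = (6287) ln(20.2/12.4) = 3068 J.
Leg (ii): W = 0.
Leg (iii): W = PΔV = (507)(12.4 − 20.2) = -3955 J.
W_net = 3068 − 3955 = -886.7 J.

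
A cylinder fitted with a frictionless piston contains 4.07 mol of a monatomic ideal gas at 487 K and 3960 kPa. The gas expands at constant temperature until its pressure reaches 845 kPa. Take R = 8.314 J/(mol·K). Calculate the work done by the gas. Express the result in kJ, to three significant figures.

W ≈ 25.5 kJ

Isothermal process: W = nRT ln(V₂/V₁) = nRT ln(P₁/P₂).
W = (4.07)(8.314)(487) × ln(3960/845)
  = 16479 × ln(4.686) = 16479 × 1.545
W_by_gas = 25455 J.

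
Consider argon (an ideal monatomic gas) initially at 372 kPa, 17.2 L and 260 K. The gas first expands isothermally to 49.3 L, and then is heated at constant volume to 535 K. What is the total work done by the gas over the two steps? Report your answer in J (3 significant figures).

W_total ≈ 6740 J

Step 1 (isothermal): W = P₁V₁ ln(V₂/V₁) = (6398) ln(49.3/17.2) = 6738 J.
Step 2 (isochoric): W = 0 (constant volume).
W_total = 6738 + 0 = 6738 J.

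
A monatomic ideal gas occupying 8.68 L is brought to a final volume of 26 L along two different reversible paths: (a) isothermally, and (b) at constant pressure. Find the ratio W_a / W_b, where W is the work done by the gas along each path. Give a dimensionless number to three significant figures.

Path (a) isothermal: W = P₁V₁ ln(V₂/V₁) → W_a/(P₁V₁) = 1.097.
Path (b) isobaric: W = P₁(V₂ − V₁) → W_b/(P₁V₁) = 1.995.
W_a / W_b = 1.097 / 1.995 = 0.5498.

W_a / W_b ≈ 0.550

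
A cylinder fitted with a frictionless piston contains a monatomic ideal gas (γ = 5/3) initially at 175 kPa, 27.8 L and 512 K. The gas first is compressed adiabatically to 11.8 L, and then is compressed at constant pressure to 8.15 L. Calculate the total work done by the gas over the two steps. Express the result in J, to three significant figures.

Step 1 (adiabatic): W = (P₁V₁ − P₂V₂)/(γ−1) = (4865 − 8614)/0.667 = -5623 J.
After step 1: P = 730 kPa, V = 11.8 L, T = 906.5 K.
Step 2 (isobaric): W = PΔV = (730 kPa)(8.15 − 11.8 L) = -2664 J.
W_total = -5623 − 2664 = -8288 J.

W_total ≈ -8290 J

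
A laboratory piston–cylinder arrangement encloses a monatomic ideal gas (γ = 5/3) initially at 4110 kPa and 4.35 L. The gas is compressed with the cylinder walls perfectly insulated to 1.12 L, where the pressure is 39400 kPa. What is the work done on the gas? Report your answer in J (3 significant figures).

W ≈ 39400 J

Adiabatic: W = (P₁V₁ − P₂V₂)/(γ − 1) with γ = 5/3.
P₁V₁ = 17878 J, P₂V₂ = 44128 J.
W = (17878 − 44128) / 0.6667 = -39374 J.
Work on gas = −W_by = 39374 J.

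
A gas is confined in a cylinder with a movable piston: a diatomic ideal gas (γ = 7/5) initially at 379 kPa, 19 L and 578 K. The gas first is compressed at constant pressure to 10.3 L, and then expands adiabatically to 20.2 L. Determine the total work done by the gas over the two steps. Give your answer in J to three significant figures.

Step 1 (isobaric): W = PΔV = (379 kPa)(10.3 − 19 L) = -3297 J.
After step 1: P = 379 kPa, V = 10.3 L, T = 313.3 K.
Step 2 (adiabatic): W = (P₁V₁ − P₂V₂)/(γ−1) = (3904 − 2982)/0.4 = 2305 J.
W_total = -3297 + 2305 = -992.4 J.

W_total ≈ -992 J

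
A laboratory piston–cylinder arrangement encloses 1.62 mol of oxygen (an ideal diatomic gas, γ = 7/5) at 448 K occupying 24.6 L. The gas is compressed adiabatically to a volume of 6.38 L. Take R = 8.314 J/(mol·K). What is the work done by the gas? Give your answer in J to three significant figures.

Adiabatic: TV^(γ−1) = const with γ = 7/5.
T₂ = T₁ (V₁/V₂)^(γ−1) = 448 × (24.6/6.38)^0.4 = 448 × 1.716 = 768.6 K.
W_by = nCᵥ(T₁ − T₂) = (1.62)(20.79)(448 − 768.6) = -10797 J.

W ≈ -10800 J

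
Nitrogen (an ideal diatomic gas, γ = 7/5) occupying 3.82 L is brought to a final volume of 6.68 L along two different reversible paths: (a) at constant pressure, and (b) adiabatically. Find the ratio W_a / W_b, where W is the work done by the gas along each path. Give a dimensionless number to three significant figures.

W_a / W_b ≈ 1.49

Path (a) isobaric: W = P₁(V₂ − V₁) → W_a/(P₁V₁) = 0.7487.
Path (b) adiabatic: W = P₁V₁(1 − (V₁/V₂)^(γ−1))/(γ−1) → W_b/(P₁V₁) = 0.5008.
W_a / W_b = 0.7487 / 0.5008 = 1.495.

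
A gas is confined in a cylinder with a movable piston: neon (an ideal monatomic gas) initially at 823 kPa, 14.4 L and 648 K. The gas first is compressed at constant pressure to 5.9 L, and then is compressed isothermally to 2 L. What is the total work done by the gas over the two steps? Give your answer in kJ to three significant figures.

W_total ≈ -12.2 kJ

Step 1 (isobaric): W = PΔV = (823 kPa)(5.9 − 14.4 L) = -6996 J.
After step 1: P = 823 kPa, V = 5.9 L, T = 265.5 K.
Step 2 (isothermal): W = P₁V₁ ln(V₂/V₁) = (4856) ln(2/5.9) = -5253 J.
W_total = -6996 − 5253 = -12248 J.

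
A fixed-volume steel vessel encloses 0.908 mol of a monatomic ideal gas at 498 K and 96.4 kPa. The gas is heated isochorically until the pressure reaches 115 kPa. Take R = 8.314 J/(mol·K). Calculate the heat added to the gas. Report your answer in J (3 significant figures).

Constant volume ⇒ W = 0, so Q = ΔU = nCᵥΔT with Cᵥ = 3R/2 = 12.47 J/(mol·K).
At constant V, T₂/T₁ = P₂/P₁ ⇒ ΔT = T₁(P₂/P₁ − 1) = 498·(115/96.4 − 1) = 96.09 K.
ΔU = (0.908)(12.47)(96.09) = 1088 J.

Q ≈ 1090 J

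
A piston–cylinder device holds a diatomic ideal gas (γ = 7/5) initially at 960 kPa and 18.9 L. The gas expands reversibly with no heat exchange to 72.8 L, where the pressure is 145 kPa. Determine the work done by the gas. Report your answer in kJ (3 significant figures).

Adiabatic: W = (P₁V₁ − P₂V₂)/(γ − 1) with γ = 7/5.
P₁V₁ = 18144 J, P₂V₂ = 10556 J.
W = (18144 − 10556) / 0.4 = 18970 J.

W ≈ 19.0 kJ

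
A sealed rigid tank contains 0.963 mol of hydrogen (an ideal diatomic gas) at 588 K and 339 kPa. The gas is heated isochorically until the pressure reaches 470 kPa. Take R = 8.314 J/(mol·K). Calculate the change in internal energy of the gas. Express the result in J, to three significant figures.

Constant volume ⇒ W = 0, so Q = ΔU = nCᵥΔT with Cᵥ = 5R/2 = 20.79 J/(mol·K).
At constant V, T₂/T₁ = P₂/P₁ ⇒ ΔT = T₁(P₂/P₁ − 1) = 588·(470/339 − 1) = 227.2 K.
ΔU = (0.963)(20.79)(227.2) = 4548 J.

ΔU ≈ 4550 J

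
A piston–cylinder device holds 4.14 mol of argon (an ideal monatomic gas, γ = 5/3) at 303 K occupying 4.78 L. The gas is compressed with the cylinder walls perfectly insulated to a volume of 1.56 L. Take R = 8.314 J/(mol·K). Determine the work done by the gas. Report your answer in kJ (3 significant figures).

W ≈ -17.4 kJ

Adiabatic: TV^(γ−1) = const with γ = 5/3.
T₂ = T₁ (V₁/V₂)^(γ−1) = 303 × (4.78/1.56)^0.667 = 303 × 2.11 = 639.2 K.
W_by = nCᵥ(T₁ − T₂) = (4.14)(12.47)(303 − 639.2) = -17359 J.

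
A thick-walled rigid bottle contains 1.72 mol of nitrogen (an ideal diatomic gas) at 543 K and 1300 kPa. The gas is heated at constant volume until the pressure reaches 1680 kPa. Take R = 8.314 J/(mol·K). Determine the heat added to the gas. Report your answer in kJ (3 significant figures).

Q ≈ 5.67 kJ

Constant volume ⇒ W = 0, so Q = ΔU = nCᵥΔT with Cᵥ = 5R/2 = 20.79 J/(mol·K).
At constant V, T₂/T₁ = P₂/P₁ ⇒ ΔT = T₁(P₂/P₁ − 1) = 543·(1680/1300 − 1) = 158.7 K.
ΔU = (1.72)(20.79)(158.7) = 5674 J.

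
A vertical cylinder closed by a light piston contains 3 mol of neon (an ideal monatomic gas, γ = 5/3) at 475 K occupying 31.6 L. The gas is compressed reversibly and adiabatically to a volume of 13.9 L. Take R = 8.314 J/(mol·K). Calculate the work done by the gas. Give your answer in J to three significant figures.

Adiabatic: TV^(γ−1) = const with γ = 5/3.
T₂ = T₁ (V₁/V₂)^(γ−1) = 475 × (31.6/13.9)^0.667 = 475 × 1.729 = 821.2 K.
W_by = nCᵥ(T₁ − T₂) = (3)(12.47)(475 − 821.2) = -12954 J.

W ≈ -13000 J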